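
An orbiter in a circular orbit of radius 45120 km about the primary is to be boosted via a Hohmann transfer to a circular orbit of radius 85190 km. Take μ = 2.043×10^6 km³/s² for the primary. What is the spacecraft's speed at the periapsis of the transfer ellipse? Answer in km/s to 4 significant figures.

v = 7.694 km/s

Transfer-ellipse semi-major axis a_t = (r₁ + r₂)/2 = (45120 + 85190)/2 = 65155 km.
At periapsis, r = 45120 km.
Applying v² = μ(2/r − 1/a_t): v = 7.694 km/s.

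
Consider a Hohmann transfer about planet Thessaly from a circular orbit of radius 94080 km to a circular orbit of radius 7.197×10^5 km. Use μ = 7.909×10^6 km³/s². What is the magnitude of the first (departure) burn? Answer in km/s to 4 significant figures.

Semi-major axis of the transfer orbit: a_t = (94080 + 7.197×10^5)/2 = 4.0689×10^5 km.
Circular speed at r = 94080 km: v_c = √(μ/r) = 9.1688 km/s.
Vis-viva on the transfer ellipse at r = 94080 km gives v_t = √[μ(2/r − 1/a_t)] = 12.194 km/s.
Δv₁ = |v_t − v_c| = |12.194 − 9.1688| = 3.025 km/s.

Δv₁ = 3.025 km/s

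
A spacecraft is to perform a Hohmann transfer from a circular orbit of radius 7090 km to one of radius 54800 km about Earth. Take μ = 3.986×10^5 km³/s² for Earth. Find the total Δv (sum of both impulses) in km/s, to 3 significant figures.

Δv = 3.89 km/s

Transfer-ellipse semi-major axis a_t = (r₁ + r₂)/2 = (7090 + 54800)/2 = 30945 km.
Circular speed at r₁: v₁ = √(μ/r₁) = √(3.986×10^5/7090) = 7.498 km/s.
On the transfer ellipse at r₁, vis-viva equation gives v_p = √[μ(2/r₁ − 1/a_t)] = 9.978 km/s.
First burn Δv₁ = |v_p − v₁| = 2.480 km/s.
At r₂, v₂ = √(μ/r₂) = 2.697 km/s.
Transfer-orbit speed at r₂: v_a = √[μ(2/r₂ − 1/a_t)] = 1.291 km/s.
Second burn Δv₂ = |v₂ − v_a| = 1.406 km/s.
Δv = Δv₁ + Δv₂ = 2.480 + 1.406 = 3.886 km/s.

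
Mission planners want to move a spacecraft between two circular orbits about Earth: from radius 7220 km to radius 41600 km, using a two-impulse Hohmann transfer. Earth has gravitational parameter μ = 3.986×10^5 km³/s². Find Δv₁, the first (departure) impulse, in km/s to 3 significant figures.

Semi-major axis of the transfer orbit: a_t = (7220 + 41600)/2 = 24410 km.
On the circular orbit at r = 7220 km, v_c = √(μ/r) = 7.430 km/s.
Vis-viva on the transfer ellipse at r = 7220 km gives v_t = √[μ(2/r − 1/a_t)] = 9.700 km/s.
Δv₁ = |v_t − v_c| = |9.700 − 7.430| = 2.270 km/s.

Δv₁ = 2.27 km/s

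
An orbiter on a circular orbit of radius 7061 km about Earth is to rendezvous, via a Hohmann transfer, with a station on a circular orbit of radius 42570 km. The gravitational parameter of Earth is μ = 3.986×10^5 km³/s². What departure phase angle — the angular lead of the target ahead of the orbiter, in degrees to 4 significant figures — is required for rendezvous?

φ = 99.89°

The Hohmann ellipse has a_t = (r₁ + r₂)/2 = 24815.5 km.
Transfer time t = π√(a_t³/μ) = 19452 s.
The target's mean motion on its circular orbit is ω₂ = √(μ/r₂³) = 7.1881×10^-5 rad/s.
Angle swept by the target during transfer: ω₂·t = 1.3982 rad = 80.11°.
The orbiter traverses 180° on the transfer ellipse, so the target must lead by 180° − 80.11° = 99.89°.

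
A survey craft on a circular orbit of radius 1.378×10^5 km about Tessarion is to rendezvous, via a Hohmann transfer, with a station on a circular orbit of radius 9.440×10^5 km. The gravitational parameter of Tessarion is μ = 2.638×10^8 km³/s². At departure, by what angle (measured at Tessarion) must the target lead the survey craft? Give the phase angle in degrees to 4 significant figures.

The Hohmann ellipse has a_t = (r₁ + r₂)/2 = 5.409×10^5 km.
Transfer time t = π√(a_t³/μ) = 76946 s.
The target's mean motion on its circular orbit is ω₂ = √(μ/r₂³) = 1.7708×10^-5 rad/s.
Angle swept by the target during transfer: ω₂·t = 1.3626 rad = 78.07°.
The survey craft traverses 180° on the transfer ellipse, so the target must lead by 180° − 78.07° = 101.9°.

φ = 101.9°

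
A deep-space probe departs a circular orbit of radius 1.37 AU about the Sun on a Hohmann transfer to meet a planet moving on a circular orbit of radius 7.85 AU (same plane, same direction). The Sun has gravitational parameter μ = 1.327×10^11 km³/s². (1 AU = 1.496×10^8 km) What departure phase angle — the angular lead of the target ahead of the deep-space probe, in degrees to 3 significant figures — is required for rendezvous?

In km: r₁ = 1.37 × 1.496×10^8 = 2.04952×10^8 km; r₂ = 7.85 × 1.496×10^8 = 1.17436×10^9 km.
Semi-major axis of the transfer orbit: a_t = (2.04952×10^8 + 1.17436×10^9)/2 = 6.89656×10^8 km.
The half-period of the transfer ellipse is t = π√(a_t³/μ) = 1.56194×10^8 s.
Target angular speed ω₂ = √(μ/r₂³) = 9.05177×10^-9 rad/s.
Angle swept by the target during transfer: ω₂·t = 1.41383 rad = 81.01°.
Arrival is 180° from departure on the ellipse, so φ = 180° − 81.01° = 99.0°.

φ = 99.0°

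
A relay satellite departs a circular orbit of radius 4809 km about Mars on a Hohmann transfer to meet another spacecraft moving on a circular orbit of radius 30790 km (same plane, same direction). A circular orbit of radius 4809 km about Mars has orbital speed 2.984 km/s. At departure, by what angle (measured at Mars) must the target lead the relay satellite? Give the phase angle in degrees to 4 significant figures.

From the circular-orbit relation v² = μ/r at r = 4809 km: μ = v²r = (2.984)² × 4809 = 42820.6 km³/s².
Transfer-ellipse semi-major axis a_t = (r₁ + r₂)/2 = (4809 + 30790)/2 = 17799.5 km.
The half-period of the transfer ellipse is t = π√(a_t³/μ) = 36052.5 s.
The target's mean motion on its circular orbit is ω₂ = √(μ/r₂³) = 3.83011×10^-5 rad/s.
Angle swept by the target during transfer: ω₂·t = 1.3809 rad = 79.12°.
The relay satellite traverses 180° on the transfer ellipse, so the target must lead by 180° − 79.12° = 100.9°.

φ = 100.9°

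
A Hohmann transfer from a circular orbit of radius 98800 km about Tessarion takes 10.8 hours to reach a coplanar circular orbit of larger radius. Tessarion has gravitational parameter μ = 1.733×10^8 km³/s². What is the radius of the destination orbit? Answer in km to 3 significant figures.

Transfer time t = 10.8 hours = 38880 s, and t = π√(a_t³/μ).
So a_t = (μ t²/π²)^(1/3) = (1.733×10^8 × (38880)² / π²)^(1/3) = 2.9830×10^5 km.
Since a_t = (r₁ + r₂)/2, r₂ = 2a_t − r₁ = 2×2.9830×10^5 − 98800 = 4.978×10^5 km.

r₂ = 4.98×10^5 km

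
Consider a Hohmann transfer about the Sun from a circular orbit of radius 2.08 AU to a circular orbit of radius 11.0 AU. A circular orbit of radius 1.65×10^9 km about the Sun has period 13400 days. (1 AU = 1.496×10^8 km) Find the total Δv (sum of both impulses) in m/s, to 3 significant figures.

Δv = 10000 m/s

From Kepler's third law T² = 4π²r³/μ at r = 1.65×10^9 km, T = 13400 days = 13400 × 86400 s = 1.15776×10^9 s: μ = 4π²r³/T² = 1.32304×10^11 km³/s².
In km: r₁ = 2.08 × 1.496×10^8 = 3.11168×10^8 km; r₂ = 11.0 × 1.496×10^8 = 1.6456×10^9 km.
The Hohmann ellipse has a_t = (r₁ + r₂)/2 = 9.78384×10^8 km.
Circular speed at r₁: v₁ = √(μ/r₁) = √(1.32304×10^11/3.11168×10^8) = 20.620 km/s.
On the transfer ellipse at r₁, vis-viva equation gives v_p = √[μ(2/r₁ − 1/a_t)] = 26.742 km/s.
First burn Δv₁ = |v_p − v₁| = 6.122 km/s.
At r₂, v₂ = √(μ/r₂) = 8.967 km/s.
Transfer-orbit speed at r₂: v_a = √[μ(2/r₂ − 1/a_t)] = 5.057 km/s.
Second burn Δv₂ = |v₂ − v_a| = 3.910 km/s.
Total Δv = Δv₁ + Δv₂ = 10.03 km/s.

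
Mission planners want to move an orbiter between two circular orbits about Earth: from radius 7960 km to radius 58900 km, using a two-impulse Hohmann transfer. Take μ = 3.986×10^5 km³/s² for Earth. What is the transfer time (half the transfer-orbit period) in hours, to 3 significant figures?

t = 8.45 hours

Semi-major axis of the transfer orbit: a_t = (7960 + 58900)/2 = 33430 km.
Half the transfer-orbit period gives t = π√(a_t³/μ) = 30410 s.
Converting: 30410 s ÷ 3600 s/hour = 8.45 hours.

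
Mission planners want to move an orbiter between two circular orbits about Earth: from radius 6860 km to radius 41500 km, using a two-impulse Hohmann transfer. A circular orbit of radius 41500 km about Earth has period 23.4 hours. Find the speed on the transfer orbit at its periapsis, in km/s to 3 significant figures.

v = 9.97 km/s

From Kepler's third law T² = 4π²r³/μ at r = 41500 km, T = 23.4 hours = 23.4 × 3600 s = 84240 s: μ = 4π²r³/T² = 3.97619×10^5 km³/s².
The Hohmann ellipse has a_t = (r₁ + r₂)/2 = 24180 km.
The periapsis of the transfer ellipse is at r = 6860 km.
Vis-viva: v = √[μ(2/r − 1/a_t)] = √[3.97619×10^5 × (2/6860 − 1/24180)] = 9.974 km/s.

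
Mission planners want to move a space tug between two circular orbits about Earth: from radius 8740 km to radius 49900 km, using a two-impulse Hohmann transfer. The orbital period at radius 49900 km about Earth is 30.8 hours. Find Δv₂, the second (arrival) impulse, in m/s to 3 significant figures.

Δv₂ = 1280 m/s

From Kepler's third law T² = 4π²r³/μ at r = 49900 km, T = 30.8 hours = 30.8 × 3600 s = 1.1088×10^5 s: μ = 4π²r³/T² = 3.98984×10^5 km³/s².
The Hohmann ellipse has a_t = (r₁ + r₂)/2 = 29320 km.
Circular speed at r = 49900 km: v_c = √(μ/r) = 2.828 km/s.
Transfer-orbit speed at the same r (vis-viva, a = a_t): v_t = √[μ(2/r − 1/a_t)] = 1.544 km/s.
Δv₂ = |v_t − v_c| = |1.544 − 2.828| = 1.284 km/s.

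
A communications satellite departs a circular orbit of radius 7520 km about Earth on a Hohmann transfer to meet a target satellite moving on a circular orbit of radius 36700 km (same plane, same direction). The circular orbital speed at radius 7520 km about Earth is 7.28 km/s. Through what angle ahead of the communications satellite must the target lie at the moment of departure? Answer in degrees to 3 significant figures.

φ = 95.8°

From the circular-orbit relation v² = μ/r at r = 7520 km: μ = v²r = (7.28)² × 7520 = 3.98548×10^5 km³/s².
The Hohmann ellipse has a_t = (r₁ + r₂)/2 = 22110 km.
Transfer time t = π√(a_t³/μ) = 16360 s.
Target angular speed ω₂ = √(μ/r₂³) = 8.979×10^-5 rad/s.
Angle swept by the target during transfer: ω₂·t = 1.469 rad = 84.17°.
Arrival is 180° from departure on the ellipse, so φ = 180° − 84.17° = 95.8°.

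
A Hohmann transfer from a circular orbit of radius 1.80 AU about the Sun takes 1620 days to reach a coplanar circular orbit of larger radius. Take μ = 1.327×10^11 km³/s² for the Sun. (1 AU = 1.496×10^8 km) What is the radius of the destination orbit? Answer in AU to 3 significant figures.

r₂ = 6.77 AU

In km: r₁ = 1.80 × 1.496×10^8 = 2.6928×10^8 km.
Transfer time t = 1620 days = 1.39968×10^8 s, and t = π√(a_t³/μ).
So a_t = (μ t²/π²)^(1/3) = (1.327×10^11 × (1.39968×10^8)² / π²)^(1/3) = 6.4103×10^8 km.
Since a_t = (r₁ + r₂)/2, r₂ = 2a_t − r₁ = 2×6.4103×10^8 − 2.6928×10^8 = 1.01278×10^9 km.
In AU: r₂ = 1.01278×10^9 / 1.496×10^8 = 6.77 AU.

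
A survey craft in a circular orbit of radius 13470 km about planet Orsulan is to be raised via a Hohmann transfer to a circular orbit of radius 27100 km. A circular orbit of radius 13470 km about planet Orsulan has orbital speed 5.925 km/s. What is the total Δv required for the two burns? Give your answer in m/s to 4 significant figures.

From the circular-orbit relation v² = μ/r at r = 13470 km: μ = v²r = (5.925)² × 13470 = 4.72873×10^5 km³/s².
Transfer-ellipse semi-major axis a_t = (r₁ + r₂)/2 = (13470 + 27100)/2 = 20285 km.
Circular speed at r₁: v₁ = √(μ/r₁) = √(4.72873×10^5/13470) = 5.9250 km/s.
On the transfer ellipse at r₁, vis-viva equation gives v_p = √[μ(2/r₁ − 1/a_t)] = 6.8483 km/s.
First burn Δv₁ = |v_p − v₁| = 0.9233 km/s.
At r₂, v₂ = √(μ/r₂) = 4.17722 km/s.
Transfer-orbit speed at r₂: v_a = √[μ(2/r₂ − 1/a_t)] = 3.40395 km/s.
Second burn Δv₂ = |v₂ − v_a| = 0.7733 km/s.
Δv = Δv₁ + Δv₂ = 0.9233 + 0.7733 = 1.697 km/s.

Δv = 1697 m/s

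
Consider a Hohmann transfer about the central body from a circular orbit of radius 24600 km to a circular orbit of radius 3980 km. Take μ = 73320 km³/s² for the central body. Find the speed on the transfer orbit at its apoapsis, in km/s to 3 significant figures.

v = 0.911 km/s

Semi-major axis of the transfer orbit: a_t = (24600 + 3980)/2 = 14290 km.
The apoapsis of the transfer ellipse is at r = 24600 km.
Applying v² = μ(2/r − 1/a_t): v = 0.9111 km/s.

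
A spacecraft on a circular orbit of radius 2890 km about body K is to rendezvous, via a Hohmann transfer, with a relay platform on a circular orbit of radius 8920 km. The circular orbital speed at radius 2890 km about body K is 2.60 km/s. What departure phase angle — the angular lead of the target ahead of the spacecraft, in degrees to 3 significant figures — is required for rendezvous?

From the circular-orbit relation v² = μ/r at r = 2890 km: μ = v²r = (2.60)² × 2890 = 19536.4 km³/s².
Transfer-ellipse semi-major axis a_t = (r₁ + r₂)/2 = (2890 + 8920)/2 = 5905 km.
Transfer time t = π√(a_t³/μ) = 10199.0 s.
The target's mean motion on its circular orbit is ω₂ = √(μ/r₂³) = 1.65911×10^-4 rad/s.
Angle swept by the target during transfer: ω₂·t = 1.69213 rad = 96.952°.
Arrival is 180° from departure on the ellipse, so φ = 180° − 96.952° = 83.0°.

φ = 83.0°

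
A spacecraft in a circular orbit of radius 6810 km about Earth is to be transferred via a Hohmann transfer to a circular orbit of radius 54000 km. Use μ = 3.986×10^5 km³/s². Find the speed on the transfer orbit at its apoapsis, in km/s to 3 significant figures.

Semi-major axis of the transfer orbit: a_t = (6810 + 54000)/2 = 30405 km.
The apoapsis of the transfer ellipse is at r = 54000 km.
Applying v² = μ(2/r − 1/a_t): v = 1.286 km/s.

v = 1.29 km/s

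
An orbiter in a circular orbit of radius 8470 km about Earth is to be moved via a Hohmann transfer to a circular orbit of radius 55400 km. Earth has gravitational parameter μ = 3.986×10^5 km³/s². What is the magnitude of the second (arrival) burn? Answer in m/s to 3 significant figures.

Δv₂ = 1300 m/s

Transfer-ellipse semi-major axis a_t = (r₁ + r₂)/2 = (8470 + 55400)/2 = 31935 km.
On the circular orbit at r = 55400 km, v_c = √(μ/r) = 2.682 km/s.
Transfer-orbit speed at the same r (vis-viva, a = a_t): v_t = √[μ(2/r − 1/a_t)] = 1.381 km/s.
Δv₂ = |v_t − v_c| = |1.381 − 2.682| = 1.301 km/s.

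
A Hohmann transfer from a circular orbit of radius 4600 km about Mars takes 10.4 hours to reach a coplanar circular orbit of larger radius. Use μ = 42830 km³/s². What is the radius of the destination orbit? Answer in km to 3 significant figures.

Transfer time t = 10.4 hours = 37440 s, and t = π√(a_t³/μ).
So a_t = (μ t²/π²)^(1/3) = (42830 × (37440)² / π²)^(1/3) = 18255 km.
Since a_t = (r₁ + r₂)/2, r₂ = 2a_t − r₁ = 2×18255 − 4600 = 31910 km.

r₂ = 31900 km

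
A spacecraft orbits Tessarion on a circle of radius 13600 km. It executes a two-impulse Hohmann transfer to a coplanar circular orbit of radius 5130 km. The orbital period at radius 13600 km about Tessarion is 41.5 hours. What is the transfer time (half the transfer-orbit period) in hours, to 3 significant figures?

t = 11.9 hours

From Kepler's third law T² = 4π²r³/μ at r = 13600 km, T = 41.5 hours = 41.5 × 3600 s = 1.494×10^5 s: μ = 4π²r³/T² = 4449.13 km³/s².
The Hohmann ellipse has a_t = (r₁ + r₂)/2 = 9365 km.
By Kepler's third law the transfer-orbit period is T = 2π√(a_t³/μ), so t = T/2 = 42680 s.
Converting: 42680 s ÷ 3600 s/hour = 11.9 hours.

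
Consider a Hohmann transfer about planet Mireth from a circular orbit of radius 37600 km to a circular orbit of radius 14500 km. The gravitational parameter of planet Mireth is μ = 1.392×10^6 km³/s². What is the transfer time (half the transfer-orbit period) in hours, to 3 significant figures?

t = 3.11 hours

Transfer-ellipse semi-major axis a_t = (r₁ + r₂)/2 = (37600 + 14500)/2 = 26050 km.
By Kepler's third law the transfer-orbit period is T = 2π√(a_t³/μ), so t = T/2 = 11200 s.
Converting: 11200 s ÷ 3600 s/hour = 3.11 hours.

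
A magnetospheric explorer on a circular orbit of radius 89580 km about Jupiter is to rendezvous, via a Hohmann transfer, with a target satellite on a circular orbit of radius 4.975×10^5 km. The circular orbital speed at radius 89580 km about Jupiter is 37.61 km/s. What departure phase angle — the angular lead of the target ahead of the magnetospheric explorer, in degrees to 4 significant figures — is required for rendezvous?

φ = 98.42°

From the circular-orbit relation v² = μ/r at r = 89580 km: μ = v²r = (37.61)² × 89580 = 1.26712×10^8 km³/s².
Transfer-ellipse semi-major axis a_t = (r₁ + r₂)/2 = (89580 + 4.975×10^5)/2 = 2.9354×10^5 km.
The half-period of the transfer ellipse is t = π√(a_t³/μ) = 44385.6 s.
The target's mean motion on its circular orbit is ω₂ = √(μ/r₂³) = 3.20789×10^-5 rad/s.
Angle swept by the target during transfer: ω₂·t = 1.4238 rad = 81.58°.
The magnetospheric explorer traverses 180° on the transfer ellipse, so the target must lead by 180° − 81.58° = 98.42°.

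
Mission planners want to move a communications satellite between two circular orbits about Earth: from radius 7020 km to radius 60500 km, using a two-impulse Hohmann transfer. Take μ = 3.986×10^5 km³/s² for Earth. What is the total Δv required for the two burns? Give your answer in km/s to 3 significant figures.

The Hohmann ellipse has a_t = (r₁ + r₂)/2 = 33760 km.
Circular speed at r₁: v₁ = √(μ/r₁) = √(3.986×10^5/7020) = 7.5353 km/s.
Transfer-orbit speed at r₁ (v² = μ(2/r − 1/a)): v_p = √[μ(2/r₁ − 1/a_t)] = 10.087 km/s.
First burn Δv₁ = |v_p − v₁| = 2.552 km/s.
Circular speed at r₂: v₂ = √(μ/r₂) = 2.5668 km/s.
Transfer-orbit speed at r₂: v_a = √[μ(2/r₂ − 1/a_t)] = 1.1705 km/s.
Second burn Δv₂ = |v₂ − v_a| = 1.396 km/s.
Δv = Δv₁ + Δv₂ = 2.552 + 1.396 = 3.948 km/s.

Δv = 3.95 km/s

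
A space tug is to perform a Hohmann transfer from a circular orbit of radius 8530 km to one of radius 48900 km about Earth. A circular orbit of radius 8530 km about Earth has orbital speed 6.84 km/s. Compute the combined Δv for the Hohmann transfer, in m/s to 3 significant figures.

Δv = 3390 m/s

From the circular-orbit relation v² = μ/r at r = 8530 km: μ = v²r = (6.84)² × 8530 = 3.99081×10^5 km³/s².
Transfer-ellipse semi-major axis a_t = (r₁ + r₂)/2 = (8530 + 48900)/2 = 28715 km.
At r₁ the circular-orbit speed is v₁ = √(μ/r₁) = 6.840 km/s.
On the transfer ellipse at r₁, vis-viva equation gives v_p = √[μ(2/r₁ − 1/a_t)] = 8.926 km/s.
First burn Δv₁ = |v_p − v₁| = 2.086 km/s.
At r₂, v₂ = √(μ/r₂) = 2.857 km/s.
Transfer-orbit speed at r₂: v_a = √[μ(2/r₂ − 1/a_t)] = 1.557 km/s.
Second burn Δv₂ = |v₂ − v_a| = 1.300 km/s.
Total Δv = Δv₁ + Δv₂ = 3.386 km/s.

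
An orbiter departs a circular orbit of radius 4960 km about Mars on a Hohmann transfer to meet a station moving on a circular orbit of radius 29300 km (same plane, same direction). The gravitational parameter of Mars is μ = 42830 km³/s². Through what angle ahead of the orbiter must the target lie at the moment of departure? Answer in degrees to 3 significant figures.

Semi-major axis of the transfer orbit: a_t = (4960 + 29300)/2 = 17130 km.
Transfer time t = π√(a_t³/μ) = 34034 s.
The target's mean motion on its circular orbit is ω₂ = √(μ/r₂³) = 4.1264×10^-5 rad/s.
Angle swept by the target during transfer: ω₂·t = 1.4044 rad = 80.47°.
Arrival is 180° from departure on the ellipse, so φ = 180° − 80.47° = 99.5°.

φ = 99.5°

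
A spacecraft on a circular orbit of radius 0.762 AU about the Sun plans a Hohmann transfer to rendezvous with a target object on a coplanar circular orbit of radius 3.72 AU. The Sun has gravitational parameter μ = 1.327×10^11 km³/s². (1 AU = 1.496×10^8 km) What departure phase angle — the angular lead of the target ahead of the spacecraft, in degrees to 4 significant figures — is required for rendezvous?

In km: r₁ = 0.762 × 1.496×10^8 = 1.139952×10^8 km; r₂ = 3.72 × 1.496×10^8 = 5.56512×10^8 km.
Semi-major axis of the transfer orbit: a_t = (1.139952×10^8 + 5.56512×10^8)/2 = 3.352536×10^8 km.
Transfer time t = π√(a_t³/μ) = 5.2939×10^7 s.
Target angular speed ω₂ = √(μ/r₂³) = 2.7747×10^-8 rad/s.
Angle swept by the target during transfer: ω₂·t = 1.4689 rad = 84.16°.
The spacecraft traverses 180° on the transfer ellipse, so the target must lead by 180° − 84.16° = 95.84°.

φ = 95.84°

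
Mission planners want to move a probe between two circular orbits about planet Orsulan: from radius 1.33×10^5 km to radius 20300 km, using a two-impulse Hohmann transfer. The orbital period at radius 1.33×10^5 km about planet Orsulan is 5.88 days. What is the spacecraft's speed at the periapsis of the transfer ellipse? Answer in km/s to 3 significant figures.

From Kepler's third law T² = 4π²r³/μ at r = 1.33×10^5 km, T = 5.88 days = 5.88 × 86400 s = 5.08032×10^5 s: μ = 4π²r³/T² = 3.59859×10^5 km³/s².
Semi-major axis of the transfer orbit: a_t = (1.330×10^5 + 20300)/2 = 76650 km.
At periapsis, r = 20300 km.
From the vis-viva equation, v = √[μ(2/r − 1/a_t)] = 5.546 km/s.

v = 5.55 km/s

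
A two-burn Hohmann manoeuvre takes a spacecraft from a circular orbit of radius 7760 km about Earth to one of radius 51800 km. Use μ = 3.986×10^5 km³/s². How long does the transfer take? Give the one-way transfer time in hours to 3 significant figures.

Semi-major axis of the transfer orbit: a_t = (7760 + 51800)/2 = 29780 km.
Half the transfer-orbit period gives t = π√(a_t³/μ) = 25570 s.
Converting: 25570 s ÷ 3600 s/hour = 7.10 hours.

t = 7.10 hours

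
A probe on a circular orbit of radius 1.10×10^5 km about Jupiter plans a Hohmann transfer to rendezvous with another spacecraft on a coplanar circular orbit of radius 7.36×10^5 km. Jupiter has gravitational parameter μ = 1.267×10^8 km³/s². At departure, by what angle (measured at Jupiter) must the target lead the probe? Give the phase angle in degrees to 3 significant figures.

φ = 102°

Transfer-ellipse semi-major axis a_t = (r₁ + r₂)/2 = (1.100×10^5 + 7.360×10^5)/2 = 4.230×10^5 km.
The half-period of the transfer ellipse is t = π√(a_t³/μ) = 76784 s.
The target's mean motion on its circular orbit is ω₂ = √(μ/r₂³) = 1.7827×10^-5 rad/s.
Angle swept by the target during transfer: ω₂·t = 1.3688 rad = 78.43°.
The probe traverses 180° on the transfer ellipse, so the target must lead by 180° − 78.43° = 102°.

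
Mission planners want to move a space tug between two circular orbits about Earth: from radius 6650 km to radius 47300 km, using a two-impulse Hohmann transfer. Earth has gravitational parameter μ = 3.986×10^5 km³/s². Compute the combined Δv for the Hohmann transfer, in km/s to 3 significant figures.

Transfer-ellipse semi-major axis a_t = (r₁ + r₂)/2 = (6650 + 47300)/2 = 26975 km.
Circular speed at r₁: v₁ = √(μ/r₁) = √(3.986×10^5/6650) = 7.7421 km/s.
Transfer-orbit speed at r₁ (v² = μ(2/r − 1/a)): v_p = √[μ(2/r₁ − 1/a_t)] = 10.252 km/s.
First burn Δv₁ = |v_p − v₁| = 2.50990 km/s.
At r₂, v₂ = √(μ/r₂) = 2.90294 km/s.
Transfer-orbit speed at r₂: v_a = √[μ(2/r₂ − 1/a_t)] = 1.44135 km/s.
Second burn Δv₂ = |v₂ − v_a| = 1.46159 km/s.
Total Δv = Δv₁ + Δv₂ = 3.971 km/s.

Δv = 3.97 km/s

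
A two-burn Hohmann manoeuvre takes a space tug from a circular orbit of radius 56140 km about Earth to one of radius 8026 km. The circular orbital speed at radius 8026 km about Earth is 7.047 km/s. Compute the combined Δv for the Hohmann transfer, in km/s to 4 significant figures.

Δv = 3.607 km/s

From the circular-orbit relation v² = μ/r at r = 8026 km: μ = v²r = (7.047)² × 8026 = 3.98573×10^5 km³/s².
Semi-major axis of the transfer orbit: a_t = (56140 + 8026)/2 = 32083 km.
Circular speed at r₁: v₁ = √(μ/r₁) = √(3.98573×10^5/56140) = 2.665 km/s.
Transfer-orbit speed at r₁ (vis-viva equation): v_a = √[μ(2/r₁ − 1/a_t)] = 1.333 km/s.
First burn Δv₁ = |v_a − v₁| = 1.332 km/s.
Circular speed at r₂: v₂ = √(μ/r₂) = 7.047 km/s.
Transfer-orbit speed at r₂: v_p = √[μ(2/r₂ − 1/a_t)] = 9.322 km/s.
Second burn Δv₂ = |v₂ − v_p| = 2.275 km/s.
Δv = Δv₁ + Δv₂ = 1.332 + 2.275 = 3.607 km/s.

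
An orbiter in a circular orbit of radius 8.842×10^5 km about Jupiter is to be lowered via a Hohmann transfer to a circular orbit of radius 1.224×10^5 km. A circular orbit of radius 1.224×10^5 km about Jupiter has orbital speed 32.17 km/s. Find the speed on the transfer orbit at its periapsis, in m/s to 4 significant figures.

From the circular-orbit relation v² = μ/r at r = 1.224×10^5 km: μ = v²r = (32.17)² × 1.224×10^5 = 1.26673×10^8 km³/s².
Transfer-ellipse semi-major axis a_t = (r₁ + r₂)/2 = (8.842×10^5 + 1.224×10^5)/2 = 5.033×10^5 km.
At periapsis, r = 1.224×10^5 km.
Applying v² = μ(2/r − 1/a_t): v = 42.64 km/s.

v = 42640 m/s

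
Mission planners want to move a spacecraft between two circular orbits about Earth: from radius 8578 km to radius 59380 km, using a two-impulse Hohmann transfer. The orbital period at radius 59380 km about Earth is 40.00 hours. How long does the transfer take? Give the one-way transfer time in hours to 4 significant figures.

t = 8.657 hours

From Kepler's third law T² = 4π²r³/μ at r = 59380 km, T = 40.00 hours = 40.00 × 3600 s = 1.440×10^5 s: μ = 4π²r³/T² = 3.98617×10^5 km³/s².
The Hohmann ellipse has a_t = (r₁ + r₂)/2 = 33979 km.
Transfer time t = π√(a_t³/μ) = π√((33979)³ / 3.98617×10^5) = 31166.5 s.
Converting: 31166.5 s ÷ 3600 s/hour = 8.657 hours.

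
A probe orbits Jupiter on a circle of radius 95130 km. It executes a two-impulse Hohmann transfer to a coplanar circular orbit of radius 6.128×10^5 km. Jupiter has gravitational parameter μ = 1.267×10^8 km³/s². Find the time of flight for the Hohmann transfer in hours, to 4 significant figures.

t = 16.33 hours

Semi-major axis of the transfer orbit: a_t = (95130 + 6.128×10^5)/2 = 3.53965×10^5 km.
Transfer time t = π√(a_t³/μ) = π√((3.53965×10^5)³ / 1.267×10^8) = 58780 s.
Converting: 58780 s ÷ 3600 s/hour = 16.33 hours.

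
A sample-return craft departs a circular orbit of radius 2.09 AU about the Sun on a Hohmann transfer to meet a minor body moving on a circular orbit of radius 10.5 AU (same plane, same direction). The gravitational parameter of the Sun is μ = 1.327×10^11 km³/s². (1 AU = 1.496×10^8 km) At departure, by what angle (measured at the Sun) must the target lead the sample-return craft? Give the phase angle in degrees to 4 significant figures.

In km: r₁ = 2.09 × 1.496×10^8 = 3.12664×10^8 km; r₂ = 10.5 × 1.496×10^8 = 1.5708×10^9 km.
Transfer-ellipse semi-major axis a_t = (r₁ + r₂)/2 = (3.12664×10^8 + 1.5708×10^9)/2 = 9.41732×10^8 km.
Transfer time t = π√(a_t³/μ) = 2.49233×10^8 s.
The target's mean motion on its circular orbit is ω₂ = √(μ/r₂³) = 5.85132×10^-9 rad/s.
Angle swept by the target during transfer: ω₂·t = 1.45834 rad = 83.56°.
The sample-return craft traverses 180° on the transfer ellipse, so the target must lead by 180° − 83.56° = 96.44°.

φ = 96.44°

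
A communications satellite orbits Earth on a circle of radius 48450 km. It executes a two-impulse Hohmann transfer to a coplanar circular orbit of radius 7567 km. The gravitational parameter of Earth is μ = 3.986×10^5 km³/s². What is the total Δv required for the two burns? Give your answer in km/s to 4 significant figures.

Δv = 3.665 km/s

Transfer-ellipse semi-major axis a_t = (r₁ + r₂)/2 = (48450 + 7567)/2 = 28008.5 km.
Circular speed at r₁: v₁ = √(μ/r₁) = √(3.986×10^5/48450) = 2.868 km/s.
Transfer-orbit speed at r₁ (vis-viva): v_a = √[μ(2/r₁ − 1/a_t)] = 1.491 km/s.
First burn Δv₁ = |v_a − v₁| = 1.377 km/s.
At r₂, v₂ = √(μ/r₂) = 7.258 km/s.
Transfer-orbit speed at r₂: v_p = √[μ(2/r₂ − 1/a_t)] = 9.546 km/s.
Second burn Δv₂ = |v₂ − v_p| = 2.288 km/s.
Δv = Δv₁ + Δv₂ = 1.377 + 2.288 = 3.665 km/s.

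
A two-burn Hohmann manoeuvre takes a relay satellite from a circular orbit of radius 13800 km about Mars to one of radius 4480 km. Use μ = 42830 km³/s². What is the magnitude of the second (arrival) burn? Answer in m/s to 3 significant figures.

Δv₂ = 707 m/s

Semi-major axis of the transfer orbit: a_t = (13800 + 4480)/2 = 9140 km.
Circular speed at r = 4480 km: v_c = √(μ/r) = 3.0920 km/s.
Transfer-orbit speed at the same r (vis-viva, a = a_t): v_t = √[μ(2/r − 1/a_t)] = 3.7993 km/s.
Δv₂ = |v_t − v_c| = |3.7993 − 3.0920| = 0.7073 km/s.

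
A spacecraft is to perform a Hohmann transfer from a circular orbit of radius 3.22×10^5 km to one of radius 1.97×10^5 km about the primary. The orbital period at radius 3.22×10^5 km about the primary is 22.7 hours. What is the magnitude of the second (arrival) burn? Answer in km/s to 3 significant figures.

From Kepler's third law T² = 4π²r³/μ at r = 3.22×10^5 km, T = 22.7 hours = 22.7 × 3600 s = 81720 s: μ = 4π²r³/T² = 1.97365×10^8 km³/s².
Semi-major axis of the transfer orbit: a_t = (3.220×10^5 + 1.970×10^5)/2 = 2.595×10^5 km.
Circular speed at r = 1.970×10^5 km: v_c = √(μ/r) = 31.652 km/s.
Vis-viva on the transfer ellipse at r = 1.970×10^5 km gives v_t = √[μ(2/r − 1/a_t)] = 35.258 km/s.
Δv₂ = |v_t − v_c| = |35.258 − 31.652| = 3.606 km/s.

Δv₂ = 3.61 km/s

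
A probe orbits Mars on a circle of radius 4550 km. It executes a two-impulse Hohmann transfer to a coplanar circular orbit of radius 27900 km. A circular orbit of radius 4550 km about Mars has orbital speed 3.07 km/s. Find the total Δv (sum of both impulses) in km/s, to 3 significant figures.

Δv = 1.54 km/s

From the circular-orbit relation v² = μ/r at r = 4550 km: μ = v²r = (3.07)² × 4550 = 42883.3 km³/s².
The Hohmann ellipse has a_t = (r₁ + r₂)/2 = 16225 km.
Circular speed at r₁: v₁ = √(μ/r₁) = √(42883.3/4550) = 3.0700 km/s.
Transfer-orbit speed at r₁ (vis-viva equation): v_p = √[μ(2/r₁ − 1/a_t)] = 4.0258 km/s.
First burn Δv₁ = |v_p − v₁| = 0.9558 km/s.
Circular speed at r₂: v₂ = √(μ/r₂) = 1.23977 km/s.
Transfer-orbit speed at r₂: v_a = √[μ(2/r₂ − 1/a_t)] = 0.656531 km/s.
Second burn Δv₂ = |v₂ − v_a| = 0.5832 km/s.
Δv = Δv₁ + Δv₂ = 0.9558 + 0.5832 = 1.539 km/s.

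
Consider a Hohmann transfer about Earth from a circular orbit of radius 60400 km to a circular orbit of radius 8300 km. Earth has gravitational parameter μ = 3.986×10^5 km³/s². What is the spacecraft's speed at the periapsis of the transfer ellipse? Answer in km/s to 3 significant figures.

Transfer-ellipse semi-major axis a_t = (r₁ + r₂)/2 = (60400 + 8300)/2 = 34350 km.
At periapsis, r = 8300 km.
From the vis-viva equation, v = √[μ(2/r − 1/a_t)] = 9.189 km/s.

v = 9.19 km/s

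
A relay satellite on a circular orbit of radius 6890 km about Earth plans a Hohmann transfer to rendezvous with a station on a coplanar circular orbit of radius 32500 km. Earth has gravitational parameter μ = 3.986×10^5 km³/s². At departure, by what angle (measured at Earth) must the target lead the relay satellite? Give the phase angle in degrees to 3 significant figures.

φ = 95.1°

The Hohmann ellipse has a_t = (r₁ + r₂)/2 = 19695 km.
Transfer time t = π√(a_t³/μ) = 13750 s.
The target's mean motion on its circular orbit is ω₂ = √(μ/r₂³) = 1.078×10^-4 rad/s.
Angle swept by the target during transfer: ω₂·t = 1.482 rad = 84.91°.
The relay satellite traverses 180° on the transfer ellipse, so the target must lead by 180° − 84.91° = 95.1°.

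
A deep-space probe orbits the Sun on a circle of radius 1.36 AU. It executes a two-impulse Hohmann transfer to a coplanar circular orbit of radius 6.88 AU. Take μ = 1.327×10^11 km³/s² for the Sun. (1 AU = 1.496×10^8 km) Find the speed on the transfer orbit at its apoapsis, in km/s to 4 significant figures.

In km: r₁ = 1.36 × 1.496×10^8 = 2.03456×10^8 km; r₂ = 6.88 × 1.496×10^8 = 1.029248×10^9 km.
Transfer-ellipse semi-major axis a_t = (r₁ + r₂)/2 = (2.03456×10^8 + 1.029248×10^9)/2 = 6.16352×10^8 km.
The apoapsis of the transfer ellipse is at r = 1.029248×10^9 km.
From the vis-viva equation, v = √[μ(2/r − 1/a_t)] = 6.524 km/s.

v = 6.524 km/s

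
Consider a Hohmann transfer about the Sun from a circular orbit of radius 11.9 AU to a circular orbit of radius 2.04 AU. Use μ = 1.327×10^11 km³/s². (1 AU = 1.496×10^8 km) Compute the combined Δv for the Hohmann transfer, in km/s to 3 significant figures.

Δv = 10.4 km/s

In km: r₁ = 11.9 × 1.496×10^8 = 1.78024×10^9 km; r₂ = 2.04 × 1.496×10^8 = 3.05184×10^8 km.
Semi-major axis of the transfer orbit: a_t = (1.78024×10^9 + 3.05184×10^8)/2 = 1.042712×10^9 km.
At r₁ the circular-orbit speed is v₁ = √(μ/r₁) = 8.634 km/s.
On the transfer ellipse at r₁, vis-viva equation gives v_a = √[μ(2/r₁ − 1/a_t)] = 4.671 km/s.
First burn Δv₁ = |v_a − v₁| = 3.963 km/s.
Circular speed at r₂: v₂ = √(μ/r₂) = 20.8523 km/s.
Transfer-orbit speed at r₂: v_p = √[μ(2/r₂ − 1/a_t)] = 27.2466 km/s.
Second burn Δv₂ = |v₂ − v_p| = 6.394 km/s.
Δv = Δv₁ + Δv₂ = 3.963 + 6.394 = 10.36 km/s.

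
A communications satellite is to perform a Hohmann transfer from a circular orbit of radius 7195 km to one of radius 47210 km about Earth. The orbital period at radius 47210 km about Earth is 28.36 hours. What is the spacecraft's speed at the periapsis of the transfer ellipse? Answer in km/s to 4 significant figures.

v = 9.804 km/s

From Kepler's third law T² = 4π²r³/μ at r = 47210 km, T = 28.36 hours = 28.36 × 3600 s = 1.02096×10^5 s: μ = 4π²r³/T² = 3.98515×10^5 km³/s².
Semi-major axis of the transfer orbit: a_t = (7195 + 47210)/2 = 27202.5 km.
The periapsis of the transfer ellipse is at r = 7195 km.
Applying v² = μ(2/r − 1/a_t): v = 9.804 km/s.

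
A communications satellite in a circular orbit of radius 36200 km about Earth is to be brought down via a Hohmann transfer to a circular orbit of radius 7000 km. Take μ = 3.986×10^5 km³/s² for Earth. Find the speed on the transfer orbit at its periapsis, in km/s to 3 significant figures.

v = 9.77 km/s

Semi-major axis of the transfer orbit: a_t = (36200 + 7000)/2 = 21600 km.
The periapsis of the transfer ellipse is at r = 7000 km.
Applying v² = μ(2/r − 1/a_t): v = 9.769 km/s.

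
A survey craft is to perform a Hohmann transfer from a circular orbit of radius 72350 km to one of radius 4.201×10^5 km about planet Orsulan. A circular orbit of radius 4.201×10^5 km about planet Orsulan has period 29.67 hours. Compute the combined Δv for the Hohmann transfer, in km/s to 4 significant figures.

Δv = 29.55 km/s

From Kepler's third law T² = 4π²r³/μ at r = 4.201×10^5 km, T = 29.67 hours = 29.67 × 3600 s = 1.06812×10^5 s: μ = 4π²r³/T² = 2.56553×10^8 km³/s².
Semi-major axis of the transfer orbit: a_t = (72350 + 4.201×10^5)/2 = 2.46225×10^5 km.
Circular speed at r₁: v₁ = √(μ/r₁) = √(2.56553×10^8/72350) = 59.55 km/s.
On the transfer ellipse at r₁, vis-viva equation gives v_p = √[μ(2/r₁ − 1/a_t)] = 77.78 km/s.
First burn Δv₁ = |v_p − v₁| = 18.23 km/s.
At r₂, v₂ = √(μ/r₂) = 24.712 km/s.
Transfer-orbit speed at r₂: v_a = √[μ(2/r₂ − 1/a_t)] = 13.396 km/s.
Second burn Δv₂ = |v₂ − v_a| = 11.32 km/s.
Total Δv = Δv₁ + Δv₂ = 29.55 km/s.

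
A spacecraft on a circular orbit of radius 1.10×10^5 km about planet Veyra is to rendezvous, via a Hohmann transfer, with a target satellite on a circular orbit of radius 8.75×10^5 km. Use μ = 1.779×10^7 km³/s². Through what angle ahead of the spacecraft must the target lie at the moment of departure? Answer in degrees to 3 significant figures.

φ = 104°

The Hohmann ellipse has a_t = (r₁ + r₂)/2 = 4.925×10^5 km.
The half-period of the transfer ellipse is t = π√(a_t³/μ) = 2.5744×10^5 s.
The target's mean motion on its circular orbit is ω₂ = √(μ/r₂³) = 5.1532×10^-6 rad/s.
Angle swept by the target during transfer: ω₂·t = 1.3266 rad = 76.01°.
The spacecraft traverses 180° on the transfer ellipse, so the target must lead by 180° − 76.01° = 104°.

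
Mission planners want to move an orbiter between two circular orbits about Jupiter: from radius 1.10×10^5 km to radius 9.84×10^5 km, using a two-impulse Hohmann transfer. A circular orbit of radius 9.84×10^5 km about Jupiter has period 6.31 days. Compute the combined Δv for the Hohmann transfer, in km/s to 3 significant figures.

Δv = 17.8 km/s

From Kepler's third law T² = 4π²r³/μ at r = 9.84×10^5 km, T = 6.31 days = 6.31 × 86400 s = 5.45184×10^5 s: μ = 4π²r³/T² = 1.26549×10^8 km³/s².
Semi-major axis of the transfer orbit: a_t = (1.100×10^5 + 9.840×10^5)/2 = 5.470×10^5 km.
At r₁ the circular-orbit speed is v₁ = √(μ/r₁) = 33.918 km/s.
On the transfer ellipse at r₁, vis-viva gives v_p = √[μ(2/r₁ − 1/a_t)] = 45.492 km/s.
First burn Δv₁ = |v_p − v₁| = 11.574 km/s.
Circular speed at r₂: v₂ = √(μ/r₂) = 11.3405 km/s.
Transfer-orbit speed at r₂: v_a = √[μ(2/r₂ − 1/a_t)] = 5.08551 km/s.
Second burn Δv₂ = |v₂ − v_a| = 6.2550 km/s.
Δv = Δv₁ + Δv₂ = 11.574 + 6.2550 = 17.83 km/s.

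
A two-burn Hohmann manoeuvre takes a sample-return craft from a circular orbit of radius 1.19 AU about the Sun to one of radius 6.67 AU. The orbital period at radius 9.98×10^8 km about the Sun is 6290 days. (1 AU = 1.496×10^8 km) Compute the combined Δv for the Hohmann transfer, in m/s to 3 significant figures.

From Kepler's third law T² = 4π²r³/μ at r = 9.98×10^8 km, T = 6290 days = 6290 × 86400 s = 5.43456×10^8 s: μ = 4π²r³/T² = 1.32869×10^11 km³/s².
In km: r₁ = 1.19 × 1.496×10^8 = 1.78024×10^8 km; r₂ = 6.67 × 1.496×10^8 = 9.97832×10^8 km.
The Hohmann ellipse has a_t = (r₁ + r₂)/2 = 5.87928×10^8 km.
At r₁ the circular-orbit speed is v₁ = √(μ/r₁) = 27.3195 km/s.
On the transfer ellipse at r₁, vis-viva gives v_p = √[μ(2/r₁ − 1/a_t)] = 35.5909 km/s.
First burn Δv₁ = |v_p − v₁| = 8.271 km/s.
Circular speed at r₂: v₂ = √(μ/r₂) = 11.54 km/s.
Transfer-orbit speed at r₂: v_a = √[μ(2/r₂ − 1/a_t)] = 6.350 km/s.
Second burn Δv₂ = |v₂ − v_a| = 5.190 km/s.
Total Δv = Δv₁ + Δv₂ = 13.46 km/s.

Δv = 13500 m/s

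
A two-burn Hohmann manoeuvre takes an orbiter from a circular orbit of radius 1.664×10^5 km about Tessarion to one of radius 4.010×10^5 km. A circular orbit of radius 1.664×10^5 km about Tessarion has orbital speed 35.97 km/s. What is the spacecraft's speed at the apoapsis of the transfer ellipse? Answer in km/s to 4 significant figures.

From the circular-orbit relation v² = μ/r at r = 1.664×10^5 km: μ = v²r = (35.97)² × 1.664×10^5 = 2.15295×10^8 km³/s².
The Hohmann ellipse has a_t = (r₁ + r₂)/2 = 2.837×10^5 km.
The apoapsis of the transfer ellipse is at r = 4.010×10^5 km.
Vis-viva: v = √[μ(2/r − 1/a_t)] = √[2.15295×10^8 × (2/4.010×10^5 − 1/2.837×10^5)] = 17.75 km/s.

v = 17.75 km/s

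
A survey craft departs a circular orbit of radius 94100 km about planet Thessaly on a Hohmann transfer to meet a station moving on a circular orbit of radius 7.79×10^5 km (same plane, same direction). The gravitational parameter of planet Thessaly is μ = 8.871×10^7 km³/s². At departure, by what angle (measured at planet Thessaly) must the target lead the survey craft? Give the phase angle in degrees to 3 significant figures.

φ = 104°

Transfer-ellipse semi-major axis a_t = (r₁ + r₂)/2 = (94100 + 7.790×10^5)/2 = 4.3655×10^5 km.
Transfer time t = π√(a_t³/μ) = 96208.7 s.
Target angular speed ω₂ = √(μ/r₂³) = 1.36987×10^-5 rad/s.
Angle swept by the target during transfer: ω₂·t = 1.3179 rad = 75.51°.
Arrival is 180° from departure on the ellipse, so φ = 180° − 75.51° = 104°.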